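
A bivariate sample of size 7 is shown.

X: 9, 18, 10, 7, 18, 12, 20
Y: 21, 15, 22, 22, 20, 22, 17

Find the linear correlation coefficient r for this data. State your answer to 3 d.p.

-0.804

n = 7, ΣX = 94, ΣY = 139, ΣX² = 1422, ΣY² = 2807, ΣXY = 1797
nΣXY − ΣXΣY = 12579 − 13066 = -487
nΣX² − (ΣX)² = 9954 − 8836 = 1118; nΣY² − (ΣY)² = 19649 − 19321 = 328
r = -487 / √(1118 × 328) = -487 / 605.5609 ≈ -0.804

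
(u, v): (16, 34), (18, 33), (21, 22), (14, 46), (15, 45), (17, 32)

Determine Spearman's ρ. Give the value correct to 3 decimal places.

-0.943

Rank u: 3, 5, 6, 1, 2, 4
Rank v: 4, 3, 1, 6, 5, 2
d = rank(u) − rank(v): -1, 2, 5, -5, -3, 2; Σd² = 68
ρ = 1 − 6Σd² / [n(n²−1)] = 1 − 6×68 / (6×35) = 1 − 408/210 ≈ -0.943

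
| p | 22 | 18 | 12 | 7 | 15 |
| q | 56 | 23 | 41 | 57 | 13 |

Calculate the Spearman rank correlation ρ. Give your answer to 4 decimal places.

-0.3000

Rank p: 5, 4, 2, 1, 3
Rank q: 4, 2, 3, 5, 1
d = rank(p) − rank(q): 1, 2, -1, -4, 2; Σd² = 26
ρ = 1 − 6Σd² / [n(n²−1)] = 1 − 6×26 / (5×24) = 1 − 156/120 ≈ -0.3000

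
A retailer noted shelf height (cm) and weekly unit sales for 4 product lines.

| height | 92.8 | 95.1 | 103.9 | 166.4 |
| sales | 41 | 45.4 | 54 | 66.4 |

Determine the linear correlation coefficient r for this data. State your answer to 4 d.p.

n = 4, Σx = 458.2, Σy = 206.8, Σx² = 56140.02, Σy² = 11067.12, Σxy = 24781.9
nΣxy − ΣxΣy = 99127.6 − 94755.76 = 4371.84
nΣx² − (Σx)² = 224560.08 − 209947.24 = 14612.84; nΣy² − (Σy)² = 44268.48 − 42766.24 = 1502.24
r = 4371.84 / √(14612.84 × 1502.24) = 4371.84 / 4685.2954 ≈ 0.9331

0.9331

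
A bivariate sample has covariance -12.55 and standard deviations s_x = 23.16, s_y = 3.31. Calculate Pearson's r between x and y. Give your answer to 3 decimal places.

r = Cov(x,y) / (s_x · s_y) = -12.55 / (23.16 × 3.31)
  = -12.55 / 76.6596 ≈ -0.164

-0.164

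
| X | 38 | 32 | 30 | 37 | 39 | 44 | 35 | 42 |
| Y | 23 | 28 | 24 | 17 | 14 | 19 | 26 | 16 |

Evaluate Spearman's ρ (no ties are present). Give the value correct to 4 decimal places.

Rank X: 5, 2, 1, 4, 6, 8, 3, 7
Rank Y: 5, 8, 6, 3, 1, 4, 7, 2
d = rank(X) − rank(Y): 0, -6, -5, 1, 5, 4, -4, 5; Σd² = 144
ρ = 1 − 6Σd² / [n(n²−1)] = 1 − 6×144 / (8×63) = 1 − 864/504 ≈ -0.7143

-0.7143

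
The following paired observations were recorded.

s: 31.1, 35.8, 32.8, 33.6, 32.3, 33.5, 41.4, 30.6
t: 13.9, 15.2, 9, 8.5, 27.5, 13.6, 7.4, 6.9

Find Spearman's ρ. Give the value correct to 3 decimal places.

Rank s: 2, 7, 4, 6, 3, 5, 8, 1
Rank t: 6, 7, 4, 3, 8, 5, 2, 1
d = rank(s) − rank(t): -4, 0, 0, 3, -5, 0, 6, 0; Σd² = 86
ρ = 1 − 6Σd² / [n(n²−1)] = 1 − 6×86 / (8×63) = 1 − 516/504 ≈ -0.024

-0.024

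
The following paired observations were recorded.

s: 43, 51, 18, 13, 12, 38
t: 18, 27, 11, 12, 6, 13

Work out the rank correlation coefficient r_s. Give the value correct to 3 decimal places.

0.943

Rank s: 5, 6, 3, 2, 1, 4
Rank t: 5, 6, 2, 3, 1, 4
d = rank(s) − rank(t): 0, 0, 1, -1, 0, 0; Σd² = 2
ρ = 1 − 6Σd² / [n(n²−1)] = 1 − 6×2 / (6×35) = 1 − 12/210 ≈ 0.943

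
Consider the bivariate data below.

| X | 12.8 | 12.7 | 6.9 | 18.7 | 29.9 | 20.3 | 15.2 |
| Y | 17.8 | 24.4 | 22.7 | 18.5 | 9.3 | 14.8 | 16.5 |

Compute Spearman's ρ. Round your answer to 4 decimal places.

-0.8571

Rank X: 3, 2, 1, 5, 7, 6, 4
Rank Y: 4, 7, 6, 5, 1, 2, 3
d = rank(X) − rank(Y): -1, -5, -5, 0, 6, 4, 1; Σd² = 104
ρ = 1 − 6Σd² / [n(n²−1)] = 1 − 6×104 / (7×48) = 1 − 624/336 ≈ -0.8571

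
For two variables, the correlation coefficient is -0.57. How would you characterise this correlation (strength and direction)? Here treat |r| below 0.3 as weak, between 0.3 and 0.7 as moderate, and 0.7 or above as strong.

moderate negative

r = -0.57 < 0 so the relationship is negative.
|r| = 0.57, which falls in the moderate range.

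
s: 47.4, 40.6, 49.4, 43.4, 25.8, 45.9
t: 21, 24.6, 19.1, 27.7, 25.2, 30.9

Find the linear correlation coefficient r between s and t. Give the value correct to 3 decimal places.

-0.223

n = 6, Σs = 252.5, Σt = 148.5, Σs² = 10991.49, Σt² = 3768.11, Σst = 6208.35
nΣst − ΣsΣt = 37250.1 − 37496.25 = -246.15
nΣs² − (Σs)² = 65948.94 − 63756.25 = 2192.69; nΣt² − (Σt)² = 22608.66 − 22052.25 = 556.41
r = -246.15 / √(2192.69 × 556.41) = -246.15 / 1104.5518 ≈ -0.223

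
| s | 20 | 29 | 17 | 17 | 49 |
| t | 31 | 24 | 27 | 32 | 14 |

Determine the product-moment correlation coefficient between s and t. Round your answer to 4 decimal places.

n = 5, Σs = 132, Σt = 128, Σs² = 4220, Σt² = 3486, Σst = 3005
nΣst − ΣsΣt = 15025 − 16896 = -1871
nΣs² − (Σs)² = 21100 − 17424 = 3676; nΣt² − (Σt)² = 17430 − 16384 = 1046
r = -1871 / √(3676 × 1046) = -1871 / 1960.8916 ≈ -0.9542

-0.9542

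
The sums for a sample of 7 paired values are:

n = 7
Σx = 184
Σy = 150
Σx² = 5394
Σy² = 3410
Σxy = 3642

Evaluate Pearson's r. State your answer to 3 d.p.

-0.911

r = (nΣxy − ΣxΣy) / √[(nΣx² − (Σx)²)(nΣy² − (Σy)²)]
Numerator: 7×3642 − 184×150 = -2106
Denominator: √[(37758 − 33856)(23870 − 22500)] = √[3902 × 1370] = 2312.0856
r = -2106 / 2312.0856 ≈ -0.911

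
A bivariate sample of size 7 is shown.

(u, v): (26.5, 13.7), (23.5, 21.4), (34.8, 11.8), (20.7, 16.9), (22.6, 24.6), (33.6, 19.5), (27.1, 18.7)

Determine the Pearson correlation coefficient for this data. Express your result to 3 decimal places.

-0.492

n = 7, Σu = 188.8, Σv = 126.6, Σu² = 5268.16, Σv² = 2405.6, Σuv = 3344.35
nΣuv − ΣuΣv = 23410.45 − 23902.08 = -491.63
nΣu² − (Σu)² = 36877.12 − 35645.44 = 1231.68; nΣv² − (Σv)² = 16839.2 − 16027.56 = 811.64
r = -491.63 / √(1231.68 × 811.64) = -491.63 / 999.8404 ≈ -0.492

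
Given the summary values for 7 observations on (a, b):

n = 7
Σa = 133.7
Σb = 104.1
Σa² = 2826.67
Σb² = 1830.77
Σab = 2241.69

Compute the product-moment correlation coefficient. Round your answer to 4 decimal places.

r = (nΣab − ΣaΣb) / √[(nΣa² − (Σa)²)(nΣb² − (Σb)²)]
Numerator: 7×2241.69 − 133.7×104.1 = 1773.66
Denominator: √[(19786.69 − 17875.69)(12815.39 − 10836.81)] = √[1911 × 1978.58] = 1944.4964
r = 1773.66 / 1944.4964 ≈ 0.9121

0.9121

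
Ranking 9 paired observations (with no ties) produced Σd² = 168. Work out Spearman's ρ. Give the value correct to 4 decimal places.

-0.4000

ρ = 1 − 6Σd² / [n(n²−1)] = 1 − 6×168 / (9×80)
  = 1 − 1008/720 = 1 − 1.40000 ≈ -0.4000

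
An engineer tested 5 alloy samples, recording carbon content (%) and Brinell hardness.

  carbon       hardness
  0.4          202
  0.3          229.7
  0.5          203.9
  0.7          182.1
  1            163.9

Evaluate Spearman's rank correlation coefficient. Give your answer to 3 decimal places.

Rank carbon: 2, 1, 3, 4, 5
Rank hardness: 3, 5, 4, 2, 1
d = rank(carbon) − rank(hardness): -1, -4, -1, 2, 4; Σd² = 38
ρ = 1 − 6Σd² / [n(n²−1)] = 1 − 6×38 / (5×24) = 1 − 228/120 ≈ -0.900

-0.900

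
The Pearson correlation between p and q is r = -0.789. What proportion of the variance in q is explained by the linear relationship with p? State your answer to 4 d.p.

0.6225

r² = (-0.789)² = 0.6225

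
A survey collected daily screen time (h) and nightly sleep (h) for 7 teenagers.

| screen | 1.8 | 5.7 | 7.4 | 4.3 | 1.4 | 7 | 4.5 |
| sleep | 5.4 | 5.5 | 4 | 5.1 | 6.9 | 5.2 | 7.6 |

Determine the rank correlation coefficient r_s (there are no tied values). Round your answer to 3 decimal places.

Rank screen: 2, 5, 7, 3, 1, 6, 4
Rank sleep: 4, 5, 1, 2, 6, 3, 7
d = rank(screen) − rank(sleep): -2, 0, 6, 1, -5, 3, -3; Σd² = 84
ρ = 1 − 6Σd² / [n(n²−1)] = 1 − 6×84 / (7×48) = 1 − 504/336 ≈ -0.500

-0.500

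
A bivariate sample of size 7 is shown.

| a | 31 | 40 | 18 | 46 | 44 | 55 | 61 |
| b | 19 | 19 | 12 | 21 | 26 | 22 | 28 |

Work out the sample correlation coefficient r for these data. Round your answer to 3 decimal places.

0.879

n = 7, Σa = 295, Σb = 147, Σa² = 13683, Σb² = 3251, Σab = 6593
nΣab − ΣaΣb = 46151 − 43365 = 2786
nΣa² − (Σa)² = 95781 − 87025 = 8756; nΣb² − (Σb)² = 22757 − 21609 = 1148
r = 2786 / √(8756 × 1148) = 2786 / 3170.4713 ≈ 0.879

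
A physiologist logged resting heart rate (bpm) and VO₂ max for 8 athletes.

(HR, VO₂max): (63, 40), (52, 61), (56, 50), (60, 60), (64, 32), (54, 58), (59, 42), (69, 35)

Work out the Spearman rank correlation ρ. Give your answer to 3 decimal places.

-0.833

Rank HR: 6, 1, 3, 5, 7, 2, 4, 8
Rank VO₂max: 3, 8, 5, 7, 1, 6, 4, 2
d = rank(HR) − rank(VO₂max): 3, -7, -2, -2, 6, -4, 0, 6; Σd² = 154
ρ = 1 − 6Σd² / [n(n²−1)] = 1 − 6×154 / (8×63) = 1 − 924/504 ≈ -0.833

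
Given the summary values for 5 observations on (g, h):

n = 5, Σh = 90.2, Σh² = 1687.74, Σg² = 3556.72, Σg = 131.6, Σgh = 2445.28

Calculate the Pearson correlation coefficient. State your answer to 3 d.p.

0.949

r = (nΣgh − ΣgΣh) / √[(nΣg² − (Σg)²)(nΣh² − (Σh)²)]
Numerator: 5×2445.28 − 131.6×90.2 = 356.08
Denominator: √[(17783.6 − 17318.56)(8438.7 − 8136.04)] = √[465.04 × 302.66] = 375.1653
r = 356.08 / 375.1653 ≈ 0.949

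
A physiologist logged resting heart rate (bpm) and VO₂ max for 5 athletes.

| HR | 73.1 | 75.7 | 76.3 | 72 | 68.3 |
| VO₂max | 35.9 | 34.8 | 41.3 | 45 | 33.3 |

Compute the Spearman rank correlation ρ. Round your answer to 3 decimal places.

0.300

Rank HR: 3, 4, 5, 2, 1
Rank VO₂max: 3, 2, 4, 5, 1
d = rank(HR) − rank(VO₂max): 0, 2, 1, -3, 0; Σd² = 14
ρ = 1 − 6Σd² / [n(n²−1)] = 1 − 6×14 / (5×24) = 1 − 84/120 ≈ 0.300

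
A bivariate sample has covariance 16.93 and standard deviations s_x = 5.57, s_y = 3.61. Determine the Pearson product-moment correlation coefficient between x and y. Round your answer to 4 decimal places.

r = Cov(x,y) / (s_x · s_y) = 16.93 / (5.57 × 3.61)
  = 16.93 / 20.1077 ≈ 0.8420

0.8420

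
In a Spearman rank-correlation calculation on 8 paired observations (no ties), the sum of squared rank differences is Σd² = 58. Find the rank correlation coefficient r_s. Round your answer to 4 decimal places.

ρ = 1 − 6Σd² / [n(n²−1)] = 1 − 6×58 / (8×63)
  = 1 − 348/504 = 1 − 0.69048 ≈ 0.3095

0.3095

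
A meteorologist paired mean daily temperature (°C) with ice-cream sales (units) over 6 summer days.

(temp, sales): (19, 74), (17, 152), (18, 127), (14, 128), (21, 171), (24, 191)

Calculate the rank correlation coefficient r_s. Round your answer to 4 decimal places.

0.4857

Rank temp: 4, 2, 3, 1, 5, 6
Rank sales: 1, 4, 2, 3, 5, 6
d = rank(temp) − rank(sales): 3, -2, 1, -2, 0, 0; Σd² = 18
ρ = 1 − 6Σd² / [n(n²−1)] = 1 − 6×18 / (6×35) = 1 − 108/210 ≈ 0.4857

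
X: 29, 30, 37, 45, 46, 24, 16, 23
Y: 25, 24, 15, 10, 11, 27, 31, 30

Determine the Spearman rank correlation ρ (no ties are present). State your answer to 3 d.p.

Rank X: 4, 5, 6, 7, 8, 3, 1, 2
Rank Y: 5, 4, 3, 1, 2, 6, 8, 7
d = rank(X) − rank(Y): -1, 1, 3, 6, 6, -3, -7, -5; Σd² = 166
ρ = 1 − 6Σd² / [n(n²−1)] = 1 − 6×166 / (8×63) = 1 − 996/504 ≈ -0.976

-0.976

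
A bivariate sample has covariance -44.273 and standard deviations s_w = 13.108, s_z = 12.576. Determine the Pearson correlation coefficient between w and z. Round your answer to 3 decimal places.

r = Cov(w,z) / (s_w · s_z) = -44.273 / (13.108 × 12.576)
  = -44.273 / 164.8462 ≈ -0.269

-0.269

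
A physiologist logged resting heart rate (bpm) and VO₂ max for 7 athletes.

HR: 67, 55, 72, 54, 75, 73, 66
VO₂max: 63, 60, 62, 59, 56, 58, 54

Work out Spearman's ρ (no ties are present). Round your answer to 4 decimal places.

Rank HR: 4, 2, 5, 1, 7, 6, 3
Rank VO₂max: 7, 5, 6, 4, 2, 3, 1
d = rank(HR) − rank(VO₂max): -3, -3, -1, -3, 5, 3, 2; Σd² = 66
ρ = 1 − 6Σd² / [n(n²−1)] = 1 − 6×66 / (7×48) = 1 − 396/336 ≈ -0.1786

-0.1786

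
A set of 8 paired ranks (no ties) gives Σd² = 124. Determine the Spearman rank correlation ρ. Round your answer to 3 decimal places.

-0.476

ρ = 1 − 6Σd² / [n(n²−1)] = 1 − 6×124 / (8×63)
  = 1 − 744/504 = 1 − 1.4762 ≈ -0.476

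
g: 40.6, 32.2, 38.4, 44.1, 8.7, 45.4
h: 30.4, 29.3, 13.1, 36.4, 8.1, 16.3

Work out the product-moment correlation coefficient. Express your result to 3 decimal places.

0.563

n = 6, Σg = 209.4, Σh = 133.6, Σg² = 8241.42, Σh² = 3610.52, Σgh = 5096.47
nΣgh − ΣgΣh = 30578.82 − 27975.84 = 2602.98
nΣg² − (Σg)² = 49448.52 − 43848.36 = 5600.16; nΣh² − (Σh)² = 21663.12 − 17848.96 = 3814.16
r = 2602.98 / √(5600.16 × 3814.16) = 2602.98 / 4621.6779 ≈ 0.563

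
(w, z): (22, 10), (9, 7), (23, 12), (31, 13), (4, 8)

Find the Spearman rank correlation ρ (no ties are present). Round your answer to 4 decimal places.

0.9000

Rank w: 3, 2, 4, 5, 1
Rank z: 3, 1, 4, 5, 2
d = rank(w) − rank(z): 0, 1, 0, 0, -1; Σd² = 2
ρ = 1 − 6Σd² / [n(n²−1)] = 1 − 6×2 / (5×24) = 1 − 12/120 ≈ 0.9000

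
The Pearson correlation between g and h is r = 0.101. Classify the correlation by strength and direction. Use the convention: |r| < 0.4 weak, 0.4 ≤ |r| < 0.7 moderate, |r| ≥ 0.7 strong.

r = 0.101 > 0 so the relationship is positive.
|r| = 0.101, which falls in the weak range.

weak positive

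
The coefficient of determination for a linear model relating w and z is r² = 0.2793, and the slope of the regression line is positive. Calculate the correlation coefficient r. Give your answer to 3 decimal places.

0.528

|r| = √0.2793 = 0.528
The association is positive, so r = 0.528.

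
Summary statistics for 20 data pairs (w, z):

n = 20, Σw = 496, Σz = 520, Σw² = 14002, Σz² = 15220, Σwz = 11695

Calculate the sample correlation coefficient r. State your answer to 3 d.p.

r = (nΣwz − ΣwΣz) / √[(nΣw² − (Σw)²)(nΣz² − (Σz)²)]
Numerator: 20×11695 − 496×520 = -24020
Denominator: √[(280040 − 246016)(304400 − 270400)] = √[34024 × 34000] = 34011.9979
r = -24020 / 34011.9979 ≈ -0.706

-0.706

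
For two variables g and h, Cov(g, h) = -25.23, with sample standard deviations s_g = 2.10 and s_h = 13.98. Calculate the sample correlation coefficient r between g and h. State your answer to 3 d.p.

-0.859

r = Cov(g,h) / (s_g · s_h) = -25.23 / (2.10 × 13.98)
  = -25.23 / 29.3580 ≈ -0.859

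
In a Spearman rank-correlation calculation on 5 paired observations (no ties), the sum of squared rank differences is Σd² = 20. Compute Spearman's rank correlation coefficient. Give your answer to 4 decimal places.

ρ = 1 − 6Σd² / [n(n²−1)] = 1 − 6×20 / (5×24)
  = 1 − 120/120 = 1 − 1.00000 ≈ 0.0000

0.0000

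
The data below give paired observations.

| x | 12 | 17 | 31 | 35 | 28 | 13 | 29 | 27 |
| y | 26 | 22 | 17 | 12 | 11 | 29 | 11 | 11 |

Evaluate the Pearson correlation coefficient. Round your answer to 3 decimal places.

n = 8, Σx = 192, Σy = 139, Σx² = 5142, Σy² = 2797, Σxy = 2934
nΣxy − ΣxΣy = 23472 − 26688 = -3216
nΣx² − (Σx)² = 41136 − 36864 = 4272; nΣy² − (Σy)² = 22376 − 19321 = 3055
r = -3216 / √(4272 × 3055) = -3216 / 3612.6112 ≈ -0.890

-0.890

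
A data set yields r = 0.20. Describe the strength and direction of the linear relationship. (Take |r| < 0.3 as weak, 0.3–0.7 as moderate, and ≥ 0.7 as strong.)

weak positive

r = 0.20 > 0 so the relationship is positive.
|r| = 0.20, which falls in the weak range.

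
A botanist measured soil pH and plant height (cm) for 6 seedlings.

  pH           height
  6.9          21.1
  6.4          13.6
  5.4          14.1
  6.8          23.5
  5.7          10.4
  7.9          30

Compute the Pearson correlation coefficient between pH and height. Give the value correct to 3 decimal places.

n = 6, Σx = 39.1, Σy = 112.7, Σx² = 258.87, Σy² = 2389.39, Σxy = 764.85
nΣxy − ΣxΣy = 4589.1 − 4406.57 = 182.53
nΣx² − (Σx)² = 1553.22 − 1528.81 = 24.41; nΣy² − (Σy)² = 14336.34 − 12701.29 = 1635.05
r = 182.53 / √(24.41 × 1635.05) = 182.53 / 199.7788 ≈ 0.914

0.914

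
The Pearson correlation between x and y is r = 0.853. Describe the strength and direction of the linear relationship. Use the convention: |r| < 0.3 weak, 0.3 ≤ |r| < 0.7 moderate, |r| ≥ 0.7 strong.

strong positive

r = 0.853 > 0 so the relationship is positive.
|r| = 0.853, which falls in the strong range.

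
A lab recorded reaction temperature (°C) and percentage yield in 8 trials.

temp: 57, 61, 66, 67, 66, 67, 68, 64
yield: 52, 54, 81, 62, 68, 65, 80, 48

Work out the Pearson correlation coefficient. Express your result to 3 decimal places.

0.675

n = 8, Σx = 516, Σy = 510, Σx² = 33380, Σy² = 33578, Σxy = 33113
nΣxy − ΣxΣy = 264904 − 263160 = 1744
nΣx² − (Σx)² = 267040 − 266256 = 784; nΣy² − (Σy)² = 268624 − 260100 = 8524
r = 1744 / √(784 × 8524) = 1744 / 2585.1143 ≈ 0.675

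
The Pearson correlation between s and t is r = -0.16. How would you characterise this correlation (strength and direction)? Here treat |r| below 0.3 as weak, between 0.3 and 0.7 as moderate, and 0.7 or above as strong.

r = -0.16 < 0 so the relationship is negative.
|r| = 0.16, which falls in the weak range.

weak negative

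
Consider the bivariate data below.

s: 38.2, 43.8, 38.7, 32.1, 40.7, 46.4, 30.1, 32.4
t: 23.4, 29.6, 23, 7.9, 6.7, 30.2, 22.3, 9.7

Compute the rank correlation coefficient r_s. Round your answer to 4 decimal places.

0.5476

Rank s: 4, 7, 5, 2, 6, 8, 1, 3
Rank t: 6, 7, 5, 2, 1, 8, 4, 3
d = rank(s) − rank(t): -2, 0, 0, 0, 5, 0, -3, 0; Σd² = 38
ρ = 1 − 6Σd² / [n(n²−1)] = 1 − 6×38 / (8×63) = 1 − 228/504 ≈ 0.5476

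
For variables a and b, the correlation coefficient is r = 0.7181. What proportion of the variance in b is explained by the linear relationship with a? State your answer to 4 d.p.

0.5157

r² = (0.7181)² = 0.5157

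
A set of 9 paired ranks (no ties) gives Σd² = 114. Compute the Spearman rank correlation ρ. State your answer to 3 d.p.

ρ = 1 − 6Σd² / [n(n²−1)] = 1 − 6×114 / (9×80)
  = 1 − 684/720 = 1 − 0.9500 ≈ 0.050

0.050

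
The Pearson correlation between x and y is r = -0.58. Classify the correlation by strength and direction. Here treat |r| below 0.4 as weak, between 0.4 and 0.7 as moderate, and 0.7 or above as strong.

moderate negative

r = -0.58 < 0 so the relationship is negative.
|r| = 0.58, which falls in the moderate range.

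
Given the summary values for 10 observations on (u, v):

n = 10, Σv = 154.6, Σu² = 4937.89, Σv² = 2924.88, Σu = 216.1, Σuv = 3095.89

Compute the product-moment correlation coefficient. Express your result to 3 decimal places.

r = (nΣuv − ΣuΣv) / √[(nΣu² − (Σu)²)(nΣv² − (Σv)²)]
Numerator: 10×3095.89 − 216.1×154.6 = -2450.16
Denominator: √[(49378.9 − 46699.21)(29248.8 − 23901.16)] = √[2679.69 × 5347.64] = 3785.5009
r = -2450.16 / 3785.5009 ≈ -0.647

-0.647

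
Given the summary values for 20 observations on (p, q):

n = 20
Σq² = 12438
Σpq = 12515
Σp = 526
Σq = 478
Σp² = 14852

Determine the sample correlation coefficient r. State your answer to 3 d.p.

-0.056

r = (nΣpq − ΣpΣq) / √[(nΣp² − (Σp)²)(nΣq² − (Σq)²)]
Numerator: 20×12515 − 526×478 = -1128
Denominator: √[(297040 − 276676)(248760 − 228484)] = √[20364 × 20276] = 20319.9524
r = -1128 / 20319.9524 ≈ -0.056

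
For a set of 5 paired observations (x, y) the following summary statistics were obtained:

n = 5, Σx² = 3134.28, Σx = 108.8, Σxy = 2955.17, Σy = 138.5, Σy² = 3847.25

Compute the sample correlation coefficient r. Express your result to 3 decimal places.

-0.644

r = (nΣxy − ΣxΣy) / √[(nΣx² − (Σx)²)(nΣy² − (Σy)²)]
Numerator: 5×2955.17 − 108.8×138.5 = -292.95
Denominator: √[(15671.4 − 11837.44)(19236.25 − 19182.25)] = √[3833.96 × 54] = 455.0097
r = -292.95 / 455.0097 ≈ -0.644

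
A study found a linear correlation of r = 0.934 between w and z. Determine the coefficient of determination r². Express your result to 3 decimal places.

0.872

r² = (0.934)² = 0.872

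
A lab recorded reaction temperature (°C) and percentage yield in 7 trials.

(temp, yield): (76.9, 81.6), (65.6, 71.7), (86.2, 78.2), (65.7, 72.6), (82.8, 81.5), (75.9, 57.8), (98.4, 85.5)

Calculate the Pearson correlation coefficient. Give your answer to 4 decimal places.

0.5677

n = 7, Σx = 551.5, Σy = 528.9, Σx² = 44263.11, Σy² = 40478.79, Σxy = 42037.64
nΣxy − ΣxΣy = 294263.48 − 291688.35 = 2575.13
nΣx² − (Σx)² = 309841.77 − 304152.25 = 5689.52; nΣy² − (Σy)² = 283351.53 − 279735.21 = 3616.32
r = 2575.13 / √(5689.52 × 3616.32) = 2575.13 / 4535.9811 ≈ 0.5677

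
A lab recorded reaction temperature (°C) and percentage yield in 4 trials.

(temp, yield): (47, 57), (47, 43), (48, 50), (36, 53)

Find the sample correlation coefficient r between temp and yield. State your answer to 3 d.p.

n = 4, Σx = 178, Σy = 203, Σx² = 8018, Σy² = 10407, Σxy = 9008
nΣxy − ΣxΣy = 36032 − 36134 = -102
nΣx² − (Σx)² = 32072 − 31684 = 388; nΣy² − (Σy)² = 41628 − 41209 = 419
r = -102 / √(388 × 419) = -102 / 403.2022 ≈ -0.253

-0.253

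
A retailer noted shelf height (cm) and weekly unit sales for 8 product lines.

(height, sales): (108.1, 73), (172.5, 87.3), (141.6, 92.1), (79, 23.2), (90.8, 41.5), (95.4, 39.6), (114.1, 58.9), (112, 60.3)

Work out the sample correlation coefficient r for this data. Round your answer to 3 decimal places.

n = 8, Σx = 913.5, Σy = 475.9, Σx² = 110642.03, Σy² = 32366.65, Σxy = 58844.84
nΣxy − ΣxΣy = 470758.72 − 434734.65 = 36024.07
nΣx² − (Σx)² = 885136.24 − 834482.25 = 50653.99; nΣy² − (Σy)² = 258933.2 − 226480.81 = 32452.39
r = 36024.07 / √(50653.99 × 32452.39) = 36024.07 / 40544.3342 ≈ 0.889

0.889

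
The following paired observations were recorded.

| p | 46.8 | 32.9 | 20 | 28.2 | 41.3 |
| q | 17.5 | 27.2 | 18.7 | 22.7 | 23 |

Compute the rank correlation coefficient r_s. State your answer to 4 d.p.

Rank p: 5, 3, 1, 2, 4
Rank q: 1, 5, 2, 3, 4
d = rank(p) − rank(q): 4, -2, -1, -1, 0; Σd² = 22
ρ = 1 − 6Σd² / [n(n²−1)] = 1 − 6×22 / (5×24) = 1 − 132/120 ≈ -0.1000

-0.1000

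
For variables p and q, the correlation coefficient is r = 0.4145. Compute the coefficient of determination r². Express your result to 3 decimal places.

r² = (0.4145)² = 0.172

0.172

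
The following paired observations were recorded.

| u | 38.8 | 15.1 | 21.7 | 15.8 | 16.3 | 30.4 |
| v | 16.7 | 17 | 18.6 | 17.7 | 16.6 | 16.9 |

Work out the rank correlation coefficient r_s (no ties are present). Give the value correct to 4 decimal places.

-0.3143

Rank u: 6, 1, 4, 2, 3, 5
Rank v: 2, 4, 6, 5, 1, 3
d = rank(u) − rank(v): 4, -3, -2, -3, 2, 2; Σd² = 46
ρ = 1 − 6Σd² / [n(n²−1)] = 1 − 6×46 / (6×35) = 1 − 276/210 ≈ -0.3143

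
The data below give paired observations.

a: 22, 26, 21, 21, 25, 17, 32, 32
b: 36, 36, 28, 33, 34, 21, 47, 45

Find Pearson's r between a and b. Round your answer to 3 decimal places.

n = 8, Σa = 196, Σb = 280, Σa² = 5004, Σb² = 10296, Σab = 7160
nΣab − ΣaΣb = 57280 − 54880 = 2400
nΣa² − (Σa)² = 40032 − 38416 = 1616; nΣb² − (Σb)² = 82368 − 78400 = 3968
r = 2400 / √(1616 × 3968) = 2400 / 2532.2496 ≈ 0.948

0.948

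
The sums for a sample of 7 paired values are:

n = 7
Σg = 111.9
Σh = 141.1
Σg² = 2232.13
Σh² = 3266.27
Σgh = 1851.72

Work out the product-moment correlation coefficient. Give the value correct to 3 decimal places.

r = (nΣgh − ΣgΣh) / √[(nΣg² − (Σg)²)(nΣh² − (Σh)²)]
Numerator: 7×1851.72 − 111.9×141.1 = -2827.05
Denominator: √[(15624.91 − 12521.61)(22863.89 − 19909.21)] = √[3103.3 × 2954.68] = 3028.0783
r = -2827.05 / 3028.0783 ≈ -0.934

-0.934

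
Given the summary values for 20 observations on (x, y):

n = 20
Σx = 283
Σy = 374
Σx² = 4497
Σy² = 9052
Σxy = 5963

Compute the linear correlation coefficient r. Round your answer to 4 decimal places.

0.6663

r = (nΣxy − ΣxΣy) / √[(nΣx² − (Σx)²)(nΣy² − (Σy)²)]
Numerator: 20×5963 − 283×374 = 13418
Denominator: √[(89940 − 80089)(181040 − 139876)] = √[9851 × 41164] = 20137.1935
r = 13418 / 20137.1935 ≈ 0.6663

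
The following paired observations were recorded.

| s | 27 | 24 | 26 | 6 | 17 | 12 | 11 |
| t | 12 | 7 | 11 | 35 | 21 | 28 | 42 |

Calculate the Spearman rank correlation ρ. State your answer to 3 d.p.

Rank s: 7, 5, 6, 1, 4, 3, 2
Rank t: 3, 1, 2, 6, 4, 5, 7
d = rank(s) − rank(t): 4, 4, 4, -5, 0, -2, -5; Σd² = 102
ρ = 1 − 6Σd² / [n(n²−1)] = 1 − 6×102 / (7×48) = 1 − 612/336 ≈ -0.821

-0.821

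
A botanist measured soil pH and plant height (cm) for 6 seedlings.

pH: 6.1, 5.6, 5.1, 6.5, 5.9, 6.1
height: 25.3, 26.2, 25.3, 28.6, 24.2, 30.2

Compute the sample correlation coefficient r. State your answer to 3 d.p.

n = 6, Σx = 35.3, Σy = 159.8, Σx² = 208.85, Σy² = 4282.26, Σxy = 942.98
nΣxy − ΣxΣy = 5657.88 − 5640.94 = 16.94
nΣx² − (Σx)² = 1253.1 − 1246.09 = 7.01; nΣy² − (Σy)² = 25693.56 − 25536.04 = 157.52
r = 16.94 / √(7.01 × 157.52) = 16.94 / 33.2297 ≈ 0.510

0.510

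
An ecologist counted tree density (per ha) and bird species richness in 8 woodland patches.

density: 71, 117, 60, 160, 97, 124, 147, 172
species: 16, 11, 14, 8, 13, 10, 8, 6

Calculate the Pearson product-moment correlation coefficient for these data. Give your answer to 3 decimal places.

n = 8, Σx = 948, Σy = 86, Σx² = 123908, Σy² = 1006, Σxy = 9252
nΣxy − ΣxΣy = 74016 − 81528 = -7512
nΣx² − (Σx)² = 991264 − 898704 = 92560; nΣy² − (Σy)² = 8048 − 7396 = 652
r = -7512 / √(92560 × 652) = -7512 / 7768.4696 ≈ -0.967

-0.967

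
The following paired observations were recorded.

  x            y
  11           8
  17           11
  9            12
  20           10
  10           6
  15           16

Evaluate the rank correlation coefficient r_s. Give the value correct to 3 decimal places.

0.086

Rank x: 3, 5, 1, 6, 2, 4
Rank y: 2, 4, 5, 3, 1, 6
d = rank(x) − rank(y): 1, 1, -4, 3, 1, -2; Σd² = 32
ρ = 1 − 6Σd² / [n(n²−1)] = 1 − 6×32 / (6×35) = 1 − 192/210 ≈ 0.086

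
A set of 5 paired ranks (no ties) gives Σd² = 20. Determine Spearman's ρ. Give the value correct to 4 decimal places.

0.0000

ρ = 1 − 6Σd² / [n(n²−1)] = 1 − 6×20 / (5×24)
  = 1 − 120/120 = 1 − 1.00000 ≈ 0.0000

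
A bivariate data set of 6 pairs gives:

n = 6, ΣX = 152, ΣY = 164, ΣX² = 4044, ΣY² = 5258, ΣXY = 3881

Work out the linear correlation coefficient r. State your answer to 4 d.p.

-0.7068

r = (nΣXY − ΣXΣY) / √[(nΣX² − (ΣX)²)(nΣY² − (ΣY)²)]
Numerator: 6×3881 − 152×164 = -1642
Denominator: √[(24264 − 23104)(31548 − 26896)] = √[1160 × 4652] = 2322.9981
r = -1642 / 2322.9981 ≈ -0.7068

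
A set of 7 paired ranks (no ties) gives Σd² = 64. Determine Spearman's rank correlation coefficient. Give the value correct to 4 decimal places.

ρ = 1 − 6Σd² / [n(n²−1)] = 1 − 6×64 / (7×48)
  = 1 − 384/336 = 1 − 1.14286 ≈ -0.1429

-0.1429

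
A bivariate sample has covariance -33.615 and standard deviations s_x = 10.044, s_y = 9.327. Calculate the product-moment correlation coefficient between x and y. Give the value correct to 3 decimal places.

-0.359

r = Cov(x,y) / (s_x · s_y) = -33.615 / (10.044 × 9.327)
  = -33.615 / 93.6804 ≈ -0.359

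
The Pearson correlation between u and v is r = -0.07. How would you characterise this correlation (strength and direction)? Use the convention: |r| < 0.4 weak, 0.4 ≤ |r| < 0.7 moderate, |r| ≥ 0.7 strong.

weak negative

r = -0.07 < 0 so the relationship is negative.
|r| = 0.07, which falls in the weak range.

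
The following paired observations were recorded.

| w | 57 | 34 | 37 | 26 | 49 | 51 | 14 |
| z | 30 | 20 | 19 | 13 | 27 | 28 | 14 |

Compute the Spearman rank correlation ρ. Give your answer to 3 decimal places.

Rank w: 7, 3, 4, 2, 5, 6, 1
Rank z: 7, 4, 3, 1, 5, 6, 2
d = rank(w) − rank(z): 0, -1, 1, 1, 0, 0, -1; Σd² = 4
ρ = 1 − 6Σd² / [n(n²−1)] = 1 − 6×4 / (7×48) = 1 − 24/336 ≈ 0.929

0.929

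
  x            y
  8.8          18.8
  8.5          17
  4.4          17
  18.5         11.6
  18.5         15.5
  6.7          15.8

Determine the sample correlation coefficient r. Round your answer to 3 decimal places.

-0.692

n = 6, Σx = 65.4, Σy = 95.7, Σx² = 898.44, Σy² = 1555.89, Σxy = 991.95
nΣxy − ΣxΣy = 5951.7 − 6258.78 = -307.08
nΣx² − (Σx)² = 5390.64 − 4277.16 = 1113.48; nΣy² − (Σy)² = 9335.34 − 9158.49 = 176.85
r = -307.08 / √(1113.48 × 176.85) = -307.08 / 443.7555 ≈ -0.692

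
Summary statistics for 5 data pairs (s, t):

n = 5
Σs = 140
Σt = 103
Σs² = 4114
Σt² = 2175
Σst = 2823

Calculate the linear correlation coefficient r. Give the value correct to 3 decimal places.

-0.600

r = (nΣst − ΣsΣt) / √[(nΣs² − (Σs)²)(nΣt² − (Σt)²)]
Numerator: 5×2823 − 140×103 = -305
Denominator: √[(20570 − 19600)(10875 − 10609)] = √[970 × 266] = 507.9567
r = -305 / 507.9567 ≈ -0.600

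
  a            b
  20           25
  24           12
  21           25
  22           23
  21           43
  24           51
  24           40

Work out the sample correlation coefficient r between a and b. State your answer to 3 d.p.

0.182

n = 7, Σa = 156, Σb = 219, Σa² = 3494, Σb² = 7973, Σab = 4906
nΣab − ΣaΣb = 34342 − 34164 = 178
nΣa² − (Σa)² = 24458 − 24336 = 122; nΣb² − (Σb)² = 55811 − 47961 = 7850
r = 178 / √(122 × 7850) = 178 / 978.6215 ≈ 0.182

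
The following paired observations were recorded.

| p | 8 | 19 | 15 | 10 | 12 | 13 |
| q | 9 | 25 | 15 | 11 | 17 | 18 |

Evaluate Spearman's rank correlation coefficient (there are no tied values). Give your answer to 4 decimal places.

Rank p: 1, 6, 5, 2, 3, 4
Rank q: 1, 6, 3, 2, 4, 5
d = rank(p) − rank(q): 0, 0, 2, 0, -1, -1; Σd² = 6
ρ = 1 − 6Σd² / [n(n²−1)] = 1 − 6×6 / (6×35) = 1 − 36/210 ≈ 0.8286

0.8286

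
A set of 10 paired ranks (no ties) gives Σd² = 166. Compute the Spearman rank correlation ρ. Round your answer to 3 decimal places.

-0.006

ρ = 1 − 6Σd² / [n(n²−1)] = 1 − 6×166 / (10×99)
  = 1 − 996/990 = 1 − 1.0061 ≈ -0.006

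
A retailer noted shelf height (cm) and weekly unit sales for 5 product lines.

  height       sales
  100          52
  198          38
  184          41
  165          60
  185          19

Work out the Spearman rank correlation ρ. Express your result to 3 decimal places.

Rank height: 1, 5, 3, 2, 4
Rank sales: 4, 2, 3, 5, 1
d = rank(height) − rank(sales): -3, 3, 0, -3, 3; Σd² = 36
ρ = 1 − 6Σd² / [n(n²−1)] = 1 − 6×36 / (5×24) = 1 − 216/120 ≈ -0.800

-0.800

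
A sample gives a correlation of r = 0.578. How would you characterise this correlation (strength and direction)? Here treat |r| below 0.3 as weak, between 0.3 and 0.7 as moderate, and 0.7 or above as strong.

moderate positive

r = 0.578 > 0 so the relationship is positive.
|r| = 0.578, which falls in the moderate range.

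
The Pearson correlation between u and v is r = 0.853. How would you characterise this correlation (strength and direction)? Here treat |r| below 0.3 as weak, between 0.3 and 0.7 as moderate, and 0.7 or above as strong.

r = 0.853 > 0 so the relationship is positive.
|r| = 0.853, which falls in the strong range.

strong positive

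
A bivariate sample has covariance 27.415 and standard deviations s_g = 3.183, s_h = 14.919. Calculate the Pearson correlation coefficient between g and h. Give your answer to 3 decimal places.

r = Cov(g,h) / (s_g · s_h) = 27.415 / (3.183 × 14.919)
  = 27.415 / 47.4872 ≈ 0.577

0.577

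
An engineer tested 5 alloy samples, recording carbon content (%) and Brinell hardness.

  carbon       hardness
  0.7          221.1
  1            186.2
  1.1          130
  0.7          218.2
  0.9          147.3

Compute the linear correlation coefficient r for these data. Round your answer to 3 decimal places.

-0.856

n = 5, Σx = 4.4, Σy = 902.8, Σx² = 4, Σy² = 169764.18, Σxy = 769.28
nΣxy − ΣxΣy = 3846.4 − 3972.32 = -125.92
nΣx² − (Σx)² = 20 − 19.36 = 0.64; nΣy² − (Σy)² = 848820.9 − 815047.84 = 33773.06
r = -125.92 / √(0.64 × 33773.06) = -125.92 / 147.0196 ≈ -0.856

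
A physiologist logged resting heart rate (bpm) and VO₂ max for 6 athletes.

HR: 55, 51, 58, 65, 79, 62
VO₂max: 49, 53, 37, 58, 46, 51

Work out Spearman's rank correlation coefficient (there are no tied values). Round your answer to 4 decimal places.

-0.0857

Rank HR: 2, 1, 3, 5, 6, 4
Rank VO₂max: 3, 5, 1, 6, 2, 4
d = rank(HR) − rank(VO₂max): -1, -4, 2, -1, 4, 0; Σd² = 38
ρ = 1 − 6Σd² / [n(n²−1)] = 1 − 6×38 / (6×35) = 1 − 228/210 ≈ -0.0857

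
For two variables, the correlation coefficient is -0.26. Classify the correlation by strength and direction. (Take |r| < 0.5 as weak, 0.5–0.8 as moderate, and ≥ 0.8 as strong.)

r = -0.26 < 0 so the relationship is negative.
|r| = 0.26, which falls in the weak range.

weak negative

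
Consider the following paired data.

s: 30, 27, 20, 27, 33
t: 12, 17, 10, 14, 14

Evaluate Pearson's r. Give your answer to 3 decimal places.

n = 5, Σs = 137, Σt = 67, Σs² = 3847, Σt² = 925, Σst = 1859
nΣst − ΣsΣt = 9295 − 9179 = 116
nΣs² − (Σs)² = 19235 − 18769 = 466; nΣt² − (Σt)² = 4625 − 4489 = 136
r = 116 / √(466 × 136) = 116 / 251.7459 ≈ 0.461

0.461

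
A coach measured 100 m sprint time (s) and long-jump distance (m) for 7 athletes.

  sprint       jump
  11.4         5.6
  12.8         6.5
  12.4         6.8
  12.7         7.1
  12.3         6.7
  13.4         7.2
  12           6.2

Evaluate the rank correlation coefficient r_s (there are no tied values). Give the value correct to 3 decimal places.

0.786

Rank sprint: 1, 6, 4, 5, 3, 7, 2
Rank jump: 1, 3, 5, 6, 4, 7, 2
d = rank(sprint) − rank(jump): 0, 3, -1, -1, -1, 0, 0; Σd² = 12
ρ = 1 − 6Σd² / [n(n²−1)] = 1 − 6×12 / (7×48) = 1 − 72/336 ≈ 0.786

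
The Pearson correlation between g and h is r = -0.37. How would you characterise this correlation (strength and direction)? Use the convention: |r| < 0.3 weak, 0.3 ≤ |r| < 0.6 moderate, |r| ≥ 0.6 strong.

moderate negative

r = -0.37 < 0 so the relationship is negative.
|r| = 0.37, which falls in the moderate range.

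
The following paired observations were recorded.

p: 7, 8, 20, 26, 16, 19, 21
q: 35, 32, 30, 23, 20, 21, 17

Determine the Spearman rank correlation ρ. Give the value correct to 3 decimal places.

Rank p: 1, 2, 5, 7, 3, 4, 6
Rank q: 7, 6, 5, 4, 2, 3, 1
d = rank(p) − rank(q): -6, -4, 0, 3, 1, 1, 5; Σd² = 88
ρ = 1 − 6Σd² / [n(n²−1)] = 1 − 6×88 / (7×48) = 1 − 528/336 ≈ -0.571

-0.571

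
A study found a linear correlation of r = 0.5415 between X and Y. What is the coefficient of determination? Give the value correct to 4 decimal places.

0.2932

r² = (0.5415)² = 0.2932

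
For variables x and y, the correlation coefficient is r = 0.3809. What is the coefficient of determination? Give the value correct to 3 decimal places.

r² = (0.3809)² = 0.145

0.145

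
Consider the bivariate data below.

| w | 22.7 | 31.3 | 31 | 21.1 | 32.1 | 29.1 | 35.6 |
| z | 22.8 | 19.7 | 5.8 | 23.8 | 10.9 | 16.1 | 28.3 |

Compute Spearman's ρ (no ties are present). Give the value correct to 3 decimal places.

-0.071

Rank w: 2, 5, 4, 1, 6, 3, 7
Rank z: 5, 4, 1, 6, 2, 3, 7
d = rank(w) − rank(z): -3, 1, 3, -5, 4, 0, 0; Σd² = 60
ρ = 1 − 6Σd² / [n(n²−1)] = 1 − 6×60 / (7×48) = 1 − 360/336 ≈ -0.071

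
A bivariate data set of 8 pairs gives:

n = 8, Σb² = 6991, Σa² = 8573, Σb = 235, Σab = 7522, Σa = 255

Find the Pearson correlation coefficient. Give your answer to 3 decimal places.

0.159

r = (nΣab − ΣaΣb) / √[(nΣa² − (Σa)²)(nΣb² − (Σb)²)]
Numerator: 8×7522 − 255×235 = 251
Denominator: √[(68584 − 65025)(55928 − 55225)] = √[3559 × 703] = 1581.7639
r = 251 / 1581.7639 ≈ 0.159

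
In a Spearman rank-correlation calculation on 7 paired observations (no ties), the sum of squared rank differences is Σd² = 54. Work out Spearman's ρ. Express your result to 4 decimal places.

ρ = 1 − 6Σd² / [n(n²−1)] = 1 − 6×54 / (7×48)
  = 1 − 324/336 = 1 − 0.96429 ≈ 0.0357

0.0357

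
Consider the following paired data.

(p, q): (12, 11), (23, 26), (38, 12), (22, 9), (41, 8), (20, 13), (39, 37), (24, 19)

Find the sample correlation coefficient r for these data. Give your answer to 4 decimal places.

n = 8, Σp = 219, Σq = 135, Σp² = 6779, Σq² = 2985, Σpq = 3871
nΣpq − ΣpΣq = 30968 − 29565 = 1403
nΣp² − (Σp)² = 54232 − 47961 = 6271; nΣq² − (Σq)² = 23880 − 18225 = 5655
r = 1403 / √(6271 × 5655) = 1403 / 5955.0403 ≈ 0.2356

0.2356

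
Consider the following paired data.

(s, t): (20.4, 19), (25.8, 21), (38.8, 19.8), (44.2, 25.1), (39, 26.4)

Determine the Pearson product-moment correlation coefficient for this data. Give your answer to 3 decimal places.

n = 5, Σs = 168.2, Σt = 111.3, Σs² = 6061.88, Σt² = 2521.01, Σst = 3836.66
nΣst − ΣsΣt = 19183.3 − 18720.66 = 462.64
nΣs² − (Σs)² = 30309.4 − 28291.24 = 2018.16; nΣt² − (Σt)² = 12605.05 − 12387.69 = 217.36
r = 462.64 / √(2018.16 × 217.36) = 462.64 / 662.3196 ≈ 0.699

0.699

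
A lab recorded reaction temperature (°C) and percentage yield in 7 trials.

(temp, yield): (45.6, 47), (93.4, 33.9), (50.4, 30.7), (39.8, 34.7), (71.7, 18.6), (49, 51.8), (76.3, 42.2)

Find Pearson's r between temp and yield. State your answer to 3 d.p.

-0.330

n = 7, Σx = 426.2, Σy = 258.9, Σx² = 28290.7, Σy² = 10314.83, Σxy = 15329.48
nΣxy − ΣxΣy = 107306.36 − 110343.18 = -3036.82
nΣx² − (Σx)² = 198034.9 − 181646.44 = 16388.46; nΣy² − (Σy)² = 72203.81 − 67029.21 = 5174.6
r = -3036.82 / √(16388.46 × 5174.6) = -3036.82 / 9208.8938 ≈ -0.330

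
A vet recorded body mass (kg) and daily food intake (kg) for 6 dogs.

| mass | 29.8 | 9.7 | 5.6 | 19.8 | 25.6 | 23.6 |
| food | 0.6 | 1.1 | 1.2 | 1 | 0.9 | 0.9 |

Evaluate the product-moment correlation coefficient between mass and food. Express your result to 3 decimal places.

-0.922

n = 6, Σx = 114.1, Σy = 5.7, Σx² = 2617.85, Σy² = 5.63, Σxy = 99.35
nΣxy − ΣxΣy = 596.1 − 650.37 = -54.27
nΣx² − (Σx)² = 15707.1 − 13018.81 = 2688.29; nΣy² − (Σy)² = 33.78 − 32.49 = 1.29
r = -54.27 / √(2688.29 × 1.29) = -54.27 / 58.8888 ≈ -0.922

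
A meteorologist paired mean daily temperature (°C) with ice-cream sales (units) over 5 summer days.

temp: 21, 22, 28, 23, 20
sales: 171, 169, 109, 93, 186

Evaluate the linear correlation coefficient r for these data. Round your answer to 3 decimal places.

n = 5, Σx = 114, Σy = 728, Σx² = 2638, Σy² = 112928, Σxy = 16220
nΣxy − ΣxΣy = 81100 − 82992 = -1892
nΣx² − (Σx)² = 13190 − 12996 = 194; nΣy² − (Σy)² = 564640 − 529984 = 34656
r = -1892 / √(194 × 34656) = -1892 / 2592.9258 ≈ -0.730

-0.730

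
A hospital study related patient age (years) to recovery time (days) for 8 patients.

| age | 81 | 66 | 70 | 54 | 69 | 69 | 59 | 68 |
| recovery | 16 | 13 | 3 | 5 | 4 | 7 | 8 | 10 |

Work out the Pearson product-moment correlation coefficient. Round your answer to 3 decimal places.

n = 8, Σx = 536, Σy = 66, Σx² = 36360, Σy² = 688, Σxy = 4545
nΣxy − ΣxΣy = 36360 − 35376 = 984
nΣx² − (Σx)² = 290880 − 287296 = 3584; nΣy² − (Σy)² = 5504 − 4356 = 1148
r = 984 / √(3584 × 1148) = 984 / 2028.4063 ≈ 0.485

0.485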